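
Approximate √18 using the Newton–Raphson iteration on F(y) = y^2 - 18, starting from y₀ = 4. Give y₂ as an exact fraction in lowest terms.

F'(y) = 2y.
F(4) = -2, F'(4) = 8, so y₁ = 4 - (-2)/8 = 17/4.
F(17/4) = 1/16, F'(17/4) = 17/2, so y₂ = (17/4) - (1/16)/(17/2) = 577/136.

577/136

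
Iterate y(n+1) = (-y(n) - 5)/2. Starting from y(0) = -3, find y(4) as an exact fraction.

y(1) = (-(-3) - 5)/2 = -1.
y(2) = (-(-1) - 5)/2 = -2.
y(3) = (-(-2) - 5)/2 = -3/2.
y(4) = (-(-3/2) - 5)/2 = -7/4.

-7/4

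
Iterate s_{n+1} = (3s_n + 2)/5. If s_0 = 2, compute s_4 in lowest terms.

s_1 = (3·2 + 2)/5 = 8/5.
s_2 = (3·(8/5) + 2)/5 = 34/25.
s_3 = (3·(34/25) + 2)/5 = 152/125.
s_4 = (3·(152/125) + 2)/5 = 706/625.

706/625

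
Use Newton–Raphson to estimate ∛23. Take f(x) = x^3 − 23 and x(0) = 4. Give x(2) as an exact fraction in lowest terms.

4714759/1641672

f'(x) = 3x^2.
f(4) = 41, f'(4) = 48, so x(1) = 4 − 41/48 = 151/48.
f(151/48) = 899335/110592, f'(151/48) = 22801/768, so x(2) = (151/48) − (899335/110592)/(22801/768) = 4714759/1641672.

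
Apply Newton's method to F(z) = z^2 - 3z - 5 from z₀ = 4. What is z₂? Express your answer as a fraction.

F'(z) = 2z - 3.
F(4) = -1, F'(4) = 5, so z₁ = 4 - (-1)/5 = 21/5.
F(21/5) = 1/25, F'(21/5) = 27/5, so z₂ = (21/5) - (1/25)/(27/5) = 566/135.

566/135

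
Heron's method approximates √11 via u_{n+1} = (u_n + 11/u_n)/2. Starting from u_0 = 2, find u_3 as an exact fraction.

319201/96240

u_1 = (2 + 11/2)/2 = 15/4.
u_2 = (15/4 + 11/(15/4))/2 = 401/120.
u_3 = (401/120 + 11/(401/120))/2 = 319201/96240.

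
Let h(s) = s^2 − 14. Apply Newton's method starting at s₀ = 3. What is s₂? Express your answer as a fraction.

1033/276

h'(s) = 2s.
h(3) = −5, h'(3) = 6, so s₁ = 3 − (−5)/6 = 23/6.
h(23/6) = 25/36, h'(23/6) = 23/3, so s₂ = (23/6) − (25/36)/(23/3) = 1033/276.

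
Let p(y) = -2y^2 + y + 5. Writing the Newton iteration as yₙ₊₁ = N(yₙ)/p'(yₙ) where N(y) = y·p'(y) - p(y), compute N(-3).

-23

p'(y) = -4y + 1.
N(y) = y·p'(y) - p(y) = y·(-4y + 1) - (-2y^2 + y + 5) = -2y^2 - 5.
N(-3) = -23.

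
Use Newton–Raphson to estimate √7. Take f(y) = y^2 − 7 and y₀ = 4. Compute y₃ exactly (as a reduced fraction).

1902497/719072

f'(y) = 2y.
f(4) = 9, f'(4) = 8, so y₁ = 4 − 9/8 = 23/8.
f(23/8) = 81/64, f'(23/8) = 23/4, so y₂ = (23/8) − (81/64)/(23/4) = 977/368.
f(977/368) = 6561/135424, f'(977/368) = 977/184, so y₃ = (977/368) − (6561/135424)/(977/184) = 1902497/719072.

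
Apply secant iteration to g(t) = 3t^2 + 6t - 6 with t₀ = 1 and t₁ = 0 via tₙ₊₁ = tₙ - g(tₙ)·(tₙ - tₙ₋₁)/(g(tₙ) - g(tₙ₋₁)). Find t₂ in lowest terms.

g(1) = 3, g(0) = -6. t₂ = 0 - (-6)·(0 - 1)/((-6) - 3) = 2/3.

2/3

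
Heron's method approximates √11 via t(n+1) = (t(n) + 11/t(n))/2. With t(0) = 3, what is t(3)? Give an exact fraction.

79201/23880

t(1) = (3 + 11/3)/2 = 10/3.
t(2) = (10/3 + 11/(10/3))/2 = 199/60.
t(3) = (199/60 + 11/(199/60))/2 = 79201/23880.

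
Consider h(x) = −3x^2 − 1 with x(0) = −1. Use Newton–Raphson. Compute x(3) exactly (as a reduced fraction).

−1/3

h'(x) = −6x.
h(−1) = −4, h'(−1) = 6, so x(1) = (−1) − (−4)/6 = −1/3.
h(−1/3) = −4/3, h'(−1/3) = 2, so x(2) = (−1/3) − (−4/3)/2 = 1/3.
h(1/3) = −4/3, h'(1/3) = −2, so x(3) = (1/3) − (−4/3)/(−2) = −1/3.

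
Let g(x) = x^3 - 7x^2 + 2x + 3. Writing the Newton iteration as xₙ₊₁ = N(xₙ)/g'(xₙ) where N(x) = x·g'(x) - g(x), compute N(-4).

g'(x) = 3x^2 - 14x + 2.
N(x) = x·g'(x) - g(x) = x·(3x^2 - 14x + 2) - (x^3 - 7x^2 + 2x + 3) = 2x^3 - 7x^2 - 3.
N(-4) = -243.

-243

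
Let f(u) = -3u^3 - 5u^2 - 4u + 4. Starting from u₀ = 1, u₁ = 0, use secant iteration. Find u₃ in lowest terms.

2/3

f(1) = -8, f(0) = 4. u₂ = 0 - 4·(0 - 1)/(4 - (-8)) = 1/3.
f(0) = 4, f(1/3) = 2. u₃ = (1/3) - 2·((1/3) - 0)/(2 - 4) = 2/3.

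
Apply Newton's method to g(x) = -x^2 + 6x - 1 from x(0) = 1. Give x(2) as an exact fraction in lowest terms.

1/6

g'(x) = -2x + 6.
g(1) = 4, g'(1) = 4, so x(1) = 1 - 4/4 = 0.
g(0) = -1, g'(0) = 6, so x(2) = 0 - (-1)/6 = 1/6.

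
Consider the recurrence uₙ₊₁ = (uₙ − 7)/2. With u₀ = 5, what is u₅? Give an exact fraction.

u₁ = (5 − 7)/2 = −1.
u₂ = ((−1) − 7)/2 = −4.
u₃ = ((−4) − 7)/2 = −11/2.
u₄ = ((−11/2) − 7)/2 = −25/4.
u₅ = ((−25/4) − 7)/2 = −53/8.

−53/8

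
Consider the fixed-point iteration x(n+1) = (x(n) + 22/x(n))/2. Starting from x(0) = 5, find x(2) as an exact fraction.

x(1) = (5 + 22/5)/2 = 47/10.
x(2) = (47/10 + 22/(47/10))/2 = 4409/940.

4409/940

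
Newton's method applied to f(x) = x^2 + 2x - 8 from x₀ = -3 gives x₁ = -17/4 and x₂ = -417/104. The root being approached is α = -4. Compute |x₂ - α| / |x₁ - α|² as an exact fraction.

x₁ - α = -17/4 - (-4) = -17/4 + 4 = -1/4, so |x₁ - α| = 1/4.
x₂ - α = -417/104 - (-4) = -417/104 + 4 = -1/104, so |x₂ - α| = 1/104.
|x₁ - α|² = 1/16.
Ratio = (1/104) / (1/16) = 2/13.

2/13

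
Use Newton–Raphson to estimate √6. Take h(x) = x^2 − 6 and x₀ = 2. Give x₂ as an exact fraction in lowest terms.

49/20

h'(x) = 2x.
h(2) = −2, h'(2) = 4, so x₁ = 2 − (−2)/4 = 5/2.
h(5/2) = 1/4, h'(5/2) = 5, so x₂ = (5/2) − (1/4)/5 = 49/20.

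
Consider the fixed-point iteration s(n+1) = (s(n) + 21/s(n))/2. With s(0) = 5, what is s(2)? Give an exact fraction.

s(1) = (5 + 21/5)/2 = 23/5.
s(2) = (23/5 + 21/(23/5))/2 = 527/115.

527/115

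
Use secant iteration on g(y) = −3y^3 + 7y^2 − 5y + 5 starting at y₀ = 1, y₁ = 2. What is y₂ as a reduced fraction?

9/5

g(1) = 4, g(2) = −1. y₂ = 2 − (−1)·(2 − 1)/((−1) − 4) = 9/5.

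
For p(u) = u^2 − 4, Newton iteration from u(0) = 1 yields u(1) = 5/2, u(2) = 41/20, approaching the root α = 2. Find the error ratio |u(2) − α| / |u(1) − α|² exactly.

u(1) − α = 5/2 − 2 = 1/2, so |u(1) − α| = 1/2.
u(2) − α = 41/20 − 2 = 1/20, so |u(2) − α| = 1/20.
|u(1) − α|² = 1/4.
Ratio = (1/20) / (1/4) = 1/5.

1/5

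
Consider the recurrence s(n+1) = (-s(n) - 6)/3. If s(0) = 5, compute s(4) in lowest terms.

s(1) = (-5 - 6)/3 = -11/3.
s(2) = (-(-11/3) - 6)/3 = -7/9.
s(3) = (-(-7/9) - 6)/3 = -47/27.
s(4) = (-(-47/27) - 6)/3 = -115/81.

-115/81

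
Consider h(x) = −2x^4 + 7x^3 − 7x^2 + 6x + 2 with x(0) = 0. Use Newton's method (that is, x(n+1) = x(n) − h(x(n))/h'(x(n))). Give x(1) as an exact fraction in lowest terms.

−1/3

h'(x) = −8x^3 + 21x^2 − 14x + 6.
h(0) = 2, h'(0) = 6, so x(1) = 0 − 2/6 = −1/3.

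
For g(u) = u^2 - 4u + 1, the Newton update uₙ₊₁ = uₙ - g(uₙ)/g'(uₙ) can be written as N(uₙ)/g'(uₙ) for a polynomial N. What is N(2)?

g'(u) = 2u - 4.
N(u) = u·g'(u) - g(u) = u·(2u - 4) - (u^2 - 4u + 1) = u^2 - 1.
N(2) = 3.

3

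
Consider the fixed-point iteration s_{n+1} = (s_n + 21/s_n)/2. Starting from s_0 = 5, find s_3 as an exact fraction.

s_1 = (5 + 21/5)/2 = 23/5.
s_2 = (23/5 + 21/(23/5))/2 = 527/115.
s_3 = (527/115 + 21/(527/115))/2 = 277727/60605.

277727/60605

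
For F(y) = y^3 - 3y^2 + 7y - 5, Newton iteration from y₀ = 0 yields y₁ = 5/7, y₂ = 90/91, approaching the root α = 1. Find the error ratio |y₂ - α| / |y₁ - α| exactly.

1/26

y₁ - α = 5/7 - 1 = -2/7, so |y₁ - α| = 2/7.
y₂ - α = 90/91 - 1 = -1/91, so |y₂ - α| = 1/91.
Ratio = (1/91) / (2/7) = 1/26.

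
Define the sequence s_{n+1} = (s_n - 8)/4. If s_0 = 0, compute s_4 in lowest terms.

s_1 = (0 - 8)/4 = -2.
s_2 = ((-2) - 8)/4 = -5/2.
s_3 = ((-5/2) - 8)/4 = -21/8.
s_4 = ((-21/8) - 8)/4 = -85/32.

-85/32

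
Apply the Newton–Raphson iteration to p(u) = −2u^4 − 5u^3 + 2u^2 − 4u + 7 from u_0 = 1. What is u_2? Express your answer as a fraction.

957845/1060139

p'(u) = −8u^3 − 15u^2 + 4u − 4.
p(1) = −2, p'(1) = −23, so u_1 = 1 − (−2)/(−23) = 21/23.
p(21/23) = −50540/279841, p'(21/23) = −230465/12167, so u_2 = (21/23) − (−50540/279841)/(−230465/12167) = 957845/1060139.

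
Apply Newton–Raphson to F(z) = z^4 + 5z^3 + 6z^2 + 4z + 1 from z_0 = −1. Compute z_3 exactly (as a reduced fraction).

−1447037/3214560

F'(z) = 4z^3 + 15z^2 + 12z + 4.
F(−1) = −1, F'(−1) = 3, so z_1 = (−1) − (−1)/3 = −2/3.
F(−2/3) = −23/81, F'(−2/3) = 40/27, so z_2 = (−2/3) − (−23/81)/(40/27) = −19/40.
F(−19/40) = −79879/2560000, F'(−19/40) = 20091/16000, so z_3 = (−19/40) − (−79879/2560000)/(20091/16000) = −1447037/3214560.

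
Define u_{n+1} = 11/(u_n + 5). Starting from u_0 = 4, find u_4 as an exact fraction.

u_1 = 11/(4 + 5) = 11/9.
u_2 = 11/(11/9 + 5) = 99/56.
u_3 = 11/(99/56 + 5) = 616/379.
u_4 = 11/(616/379 + 5) = 4169/2511.

4169/2511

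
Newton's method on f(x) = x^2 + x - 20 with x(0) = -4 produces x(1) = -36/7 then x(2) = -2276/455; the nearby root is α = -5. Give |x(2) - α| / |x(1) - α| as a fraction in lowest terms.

1/65

x(1) - α = -36/7 - (-5) = -36/7 + 5 = -1/7, so |x(1) - α| = 1/7.
x(2) - α = -2276/455 - (-5) = -2276/455 + 5 = -1/455, so |x(2) - α| = 1/455.
Ratio = (1/455) / (1/7) = 1/65.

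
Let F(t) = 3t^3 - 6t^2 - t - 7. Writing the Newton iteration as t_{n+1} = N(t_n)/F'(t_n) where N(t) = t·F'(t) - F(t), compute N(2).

31

F'(t) = 9t^2 - 12t - 1.
N(t) = t·F'(t) - F(t) = t·(9t^2 - 12t - 1) - (3t^3 - 6t^2 - t - 7) = 6t^3 - 6t^2 + 7.
N(2) = 31.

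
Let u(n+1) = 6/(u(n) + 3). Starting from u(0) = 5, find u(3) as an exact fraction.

u(1) = 6/(5 + 3) = 3/4.
u(2) = 6/(3/4 + 3) = 8/5.
u(3) = 6/(8/5 + 3) = 30/23.

30/23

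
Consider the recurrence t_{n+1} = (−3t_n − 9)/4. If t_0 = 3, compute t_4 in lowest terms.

9/128

t_1 = (−3·3 − 9)/4 = −9/2.
t_2 = (−3·(−9/2) − 9)/4 = 9/8.
t_3 = (−3·(9/8) − 9)/4 = −99/32.
t_4 = (−3·(−99/32) − 9)/4 = 9/128.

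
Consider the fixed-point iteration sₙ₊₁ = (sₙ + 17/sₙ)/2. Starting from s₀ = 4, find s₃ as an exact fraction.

9478657/2298912

s₁ = (4 + 17/4)/2 = 33/8.
s₂ = (33/8 + 17/(33/8))/2 = 2177/528.
s₃ = (2177/528 + 17/(2177/528))/2 = 9478657/2298912.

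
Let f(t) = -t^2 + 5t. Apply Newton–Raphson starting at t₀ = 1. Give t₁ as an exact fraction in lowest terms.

f'(t) = -2t + 5.
f(1) = 4, f'(1) = 3, so t₁ = 1 - 4/3 = -1/3.

-1/3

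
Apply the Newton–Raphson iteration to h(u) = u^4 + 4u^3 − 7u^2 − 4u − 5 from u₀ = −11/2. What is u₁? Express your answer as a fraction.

h'(u) = 4u^3 + 12u^2 − 14u − 4.
h(−11/2) = 877/16, h'(−11/2) = −459/2, so u₁ = (−11/2) − (877/16)/(−459/2) = −19319/3672.

−19319/3672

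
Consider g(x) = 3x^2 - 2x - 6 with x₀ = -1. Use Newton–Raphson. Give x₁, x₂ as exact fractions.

x₁ = -9/8, x₂ = -627/560

g'(x) = 6x - 2.
g(-1) = -1, g'(-1) = -8, so x₁ = (-1) - (-1)/(-8) = -9/8.
g(-9/8) = 3/64, g'(-9/8) = -35/4, so x₂ = (-9/8) - (3/64)/(-35/4) = -627/560.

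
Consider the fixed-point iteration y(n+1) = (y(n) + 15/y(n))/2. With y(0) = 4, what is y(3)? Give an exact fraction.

7380481/1905632

y(1) = (4 + 15/4)/2 = 31/8.
y(2) = (31/8 + 15/(31/8))/2 = 1921/496.
y(3) = (1921/496 + 15/(1921/496))/2 = 7380481/1905632.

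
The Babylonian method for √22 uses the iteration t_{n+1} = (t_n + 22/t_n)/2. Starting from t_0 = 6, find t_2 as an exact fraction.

1633/348

t_1 = (6 + 22/6)/2 = 29/6.
t_2 = (29/6 + 22/(29/6))/2 = 1633/348.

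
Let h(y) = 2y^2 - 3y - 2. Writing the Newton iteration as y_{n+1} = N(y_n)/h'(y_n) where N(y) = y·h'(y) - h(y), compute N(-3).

h'(y) = 4y - 3.
N(y) = y·h'(y) - h(y) = y·(4y - 3) - (2y^2 - 3y - 2) = 2y^2 + 2.
N(-3) = 20.

20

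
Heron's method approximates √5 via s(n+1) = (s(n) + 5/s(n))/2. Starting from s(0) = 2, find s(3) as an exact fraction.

51841/23184

s(1) = (2 + 5/2)/2 = 9/4.
s(2) = (9/4 + 5/(9/4))/2 = 161/72.
s(3) = (161/72 + 5/(161/72))/2 = 51841/23184.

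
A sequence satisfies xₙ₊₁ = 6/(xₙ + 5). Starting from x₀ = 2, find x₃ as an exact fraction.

246/247

x₁ = 6/(2 + 5) = 6/7.
x₂ = 6/(6/7 + 5) = 42/41.
x₃ = 6/(42/41 + 5) = 246/247.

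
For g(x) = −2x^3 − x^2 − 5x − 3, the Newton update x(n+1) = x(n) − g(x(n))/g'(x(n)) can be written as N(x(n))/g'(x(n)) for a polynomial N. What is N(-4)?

g'(x) = −6x^2 − 2x − 5.
N(x) = x·g'(x) − g(x) = x·(−6x^2 − 2x − 5) − (−2x^3 − x^2 − 5x − 3) = −4x^3 − x^2 + 3.
N(-4) = 243.

243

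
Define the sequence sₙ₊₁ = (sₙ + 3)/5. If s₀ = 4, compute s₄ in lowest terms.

s₁ = (4 + 3)/5 = 7/5.
s₂ = ((7/5) + 3)/5 = 22/25.
s₃ = ((22/25) + 3)/5 = 97/125.
s₄ = ((97/125) + 3)/5 = 472/625.

472/625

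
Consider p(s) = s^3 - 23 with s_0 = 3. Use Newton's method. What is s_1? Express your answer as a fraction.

p'(s) = 3s^2.
p(3) = 4, p'(3) = 27, so s_1 = 3 - 4/27 = 77/27.

77/27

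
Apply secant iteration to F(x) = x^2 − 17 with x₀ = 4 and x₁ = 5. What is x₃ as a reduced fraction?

F(4) = −1, F(5) = 8. x₂ = 5 − 8·(5 − 4)/(8 − (−1)) = 37/9.
F(5) = 8, F(37/9) = −8/81. x₃ = (37/9) − (−8/81)·((37/9) − 5)/((−8/81) − 8) = 169/41.

169/41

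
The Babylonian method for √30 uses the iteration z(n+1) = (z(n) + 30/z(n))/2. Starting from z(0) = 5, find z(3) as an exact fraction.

116161/21208

z(1) = (5 + 30/5)/2 = 11/2.
z(2) = (11/2 + 30/(11/2))/2 = 241/44.
z(3) = (241/44 + 30/(241/44))/2 = 116161/21208.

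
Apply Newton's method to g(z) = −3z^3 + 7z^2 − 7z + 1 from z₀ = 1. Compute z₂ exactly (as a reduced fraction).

g'(z) = −9z^2 + 14z − 7.
g(1) = −2, g'(1) = −2, so z₁ = 1 − (−2)/(−2) = 0.
g(0) = 1, g'(0) = −7, so z₂ = 0 − 1/(−7) = 1/7.

1/7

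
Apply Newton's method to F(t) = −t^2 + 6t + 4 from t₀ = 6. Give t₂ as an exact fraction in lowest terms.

F'(t) = −2t + 6.
F(6) = 4, F'(6) = −6, so t₁ = 6 − 4/(−6) = 20/3.
F(20/3) = −4/9, F'(20/3) = −22/3, so t₂ = (20/3) − (−4/9)/(−22/3) = 218/33.

218/33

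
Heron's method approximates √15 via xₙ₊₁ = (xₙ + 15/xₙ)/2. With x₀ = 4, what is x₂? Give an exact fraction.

1921/496

x₁ = (4 + 15/4)/2 = 31/8.
x₂ = (31/8 + 15/(31/8))/2 = 1921/496.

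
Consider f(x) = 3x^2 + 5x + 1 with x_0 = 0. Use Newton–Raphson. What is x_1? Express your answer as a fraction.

f'(x) = 6x + 5.
f(0) = 1, f'(0) = 5, so x_1 = 0 − 1/5 = −1/5.

−1/5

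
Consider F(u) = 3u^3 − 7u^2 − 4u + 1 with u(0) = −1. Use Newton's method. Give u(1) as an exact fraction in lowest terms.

F'(u) = 9u^2 − 14u − 4.
F(−1) = −5, F'(−1) = 19, so u(1) = (−1) − (−5)/19 = −14/19.

−14/19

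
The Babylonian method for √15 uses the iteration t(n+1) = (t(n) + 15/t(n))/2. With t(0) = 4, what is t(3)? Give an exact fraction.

7380481/1905632

t(1) = (4 + 15/4)/2 = 31/8.
t(2) = (31/8 + 15/(31/8))/2 = 1921/496.
t(3) = (1921/496 + 15/(1921/496))/2 = 7380481/1905632.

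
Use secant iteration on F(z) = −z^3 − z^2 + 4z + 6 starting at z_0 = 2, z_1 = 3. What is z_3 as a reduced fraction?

4443/2081

F(2) = 2, F(3) = −18. z_2 = 3 − (−18)·(3 − 2)/((−18) − 2) = 21/10.
F(3) = −18, F(21/10) = 729/1000. z_3 = (21/10) − (729/1000)·((21/10) − 3)/((729/1000) − (−18)) = 4443/2081.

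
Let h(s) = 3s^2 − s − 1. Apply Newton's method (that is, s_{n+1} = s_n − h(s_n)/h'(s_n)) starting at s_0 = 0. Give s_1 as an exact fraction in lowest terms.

−1

h'(s) = 6s − 1.
h(0) = −1, h'(0) = −1, so s_1 = 0 − (−1)/(−1) = −1.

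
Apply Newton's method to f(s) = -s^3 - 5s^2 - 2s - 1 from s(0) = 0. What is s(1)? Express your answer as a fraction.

f'(s) = -3s^2 - 10s - 2.
f(0) = -1, f'(0) = -2, so s(1) = 0 - (-1)/(-2) = -1/2.

-1/2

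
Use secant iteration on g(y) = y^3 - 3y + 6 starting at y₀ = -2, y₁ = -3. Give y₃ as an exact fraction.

-221/95

g(-2) = 4, g(-3) = -12. y₂ = (-3) - (-12)·((-3) - (-2))/((-12) - 4) = -9/4.
g(-3) = -12, g(-9/4) = 87/64. y₃ = (-9/4) - (87/64)·((-9/4) - (-3))/((87/64) - (-12)) = -221/95.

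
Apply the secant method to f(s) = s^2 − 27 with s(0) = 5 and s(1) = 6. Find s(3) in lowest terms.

f(5) = −2, f(6) = 9. s(2) = 6 − 9·(6 − 5)/(9 − (−2)) = 57/11.
f(6) = 9, f(57/11) = −18/121. s(3) = (57/11) − (−18/121)·((57/11) − 6)/((−18/121) − 9) = 213/41.

213/41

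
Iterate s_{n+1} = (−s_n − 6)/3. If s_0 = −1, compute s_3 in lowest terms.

−41/27

s_1 = (−(−1) − 6)/3 = −5/3.
s_2 = (−(−5/3) − 6)/3 = −13/9.
s_3 = (−(−13/9) − 6)/3 = −41/27.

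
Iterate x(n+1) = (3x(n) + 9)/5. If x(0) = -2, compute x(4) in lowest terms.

2286/625

x(1) = (3·(-2) + 9)/5 = 3/5.
x(2) = (3·(3/5) + 9)/5 = 54/25.
x(3) = (3·(54/25) + 9)/5 = 387/125.
x(4) = (3·(387/125) + 9)/5 = 2286/625.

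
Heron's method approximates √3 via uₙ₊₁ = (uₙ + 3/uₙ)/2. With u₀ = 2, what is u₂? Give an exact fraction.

u₁ = (2 + 3/2)/2 = 7/4.
u₂ = (7/4 + 3/(7/4))/2 = 97/56.

97/56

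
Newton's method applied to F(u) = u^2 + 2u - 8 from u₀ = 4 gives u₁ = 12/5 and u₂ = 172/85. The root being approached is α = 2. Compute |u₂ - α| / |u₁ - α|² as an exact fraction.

5/34

u₁ - α = 12/5 - 2 = 2/5, so |u₁ - α| = 2/5.
u₂ - α = 172/85 - 2 = 2/85, so |u₂ - α| = 2/85.
|u₁ - α|² = 4/25.
Ratio = (2/85) / (4/25) = 5/34.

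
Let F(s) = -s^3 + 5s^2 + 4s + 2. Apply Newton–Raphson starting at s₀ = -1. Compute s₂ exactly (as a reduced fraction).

F'(s) = -3s^2 + 10s + 4.
F(-1) = 4, F'(-1) = -9, so s₁ = (-1) - 4/(-9) = -5/9.
F(-5/9) = 1088/729, F'(-5/9) = -67/27, so s₂ = (-5/9) - (1088/729)/(-67/27) = 83/1809.

83/1809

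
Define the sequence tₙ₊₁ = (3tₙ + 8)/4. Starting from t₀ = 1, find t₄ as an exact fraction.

t₁ = (3·1 + 8)/4 = 11/4.
t₂ = (3·(11/4) + 8)/4 = 65/16.
t₃ = (3·(65/16) + 8)/4 = 323/64.
t₄ = (3·(323/64) + 8)/4 = 1481/256.

1481/256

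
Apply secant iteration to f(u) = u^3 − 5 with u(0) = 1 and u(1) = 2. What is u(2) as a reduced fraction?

f(1) = −4, f(2) = 3. u(2) = 2 − 3·(2 − 1)/(3 − (−4)) = 11/7.

11/7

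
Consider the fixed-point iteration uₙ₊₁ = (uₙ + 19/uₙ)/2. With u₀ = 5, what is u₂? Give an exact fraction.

u₁ = (5 + 19/5)/2 = 22/5.
u₂ = (22/5 + 19/(22/5))/2 = 959/220.

959/220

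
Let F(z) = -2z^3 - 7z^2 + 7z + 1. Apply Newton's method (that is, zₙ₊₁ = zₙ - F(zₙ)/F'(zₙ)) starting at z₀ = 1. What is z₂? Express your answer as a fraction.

F'(z) = -6z^2 - 14z + 7.
F(1) = -1, F'(1) = -13, so z₁ = 1 - (-1)/(-13) = 12/13.
F(12/13) = -167/2197, F'(12/13) = -1865/169, so z₂ = (12/13) - (-167/2197)/(-1865/169) = 22213/24245.

22213/24245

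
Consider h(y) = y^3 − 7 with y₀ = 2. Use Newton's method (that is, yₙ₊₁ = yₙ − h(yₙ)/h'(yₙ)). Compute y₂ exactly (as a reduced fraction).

h'(y) = 3y^2.
h(2) = 1, h'(2) = 12, so y₁ = 2 − 1/12 = 23/12.
h(23/12) = 71/1728, h'(23/12) = 529/48, so y₂ = (23/12) − (71/1728)/(529/48) = 18215/9522.

18215/9522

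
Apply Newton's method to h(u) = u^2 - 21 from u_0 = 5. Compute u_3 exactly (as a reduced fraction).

h'(u) = 2u.
h(5) = 4, h'(5) = 10, so u_1 = 5 - 4/10 = 23/5.
h(23/5) = 4/25, h'(23/5) = 46/5, so u_2 = (23/5) - (4/25)/(46/5) = 527/115.
h(527/115) = 4/13225, h'(527/115) = 1054/115, so u_3 = (527/115) - (4/13225)/(1054/115) = 277727/60605.

277727/60605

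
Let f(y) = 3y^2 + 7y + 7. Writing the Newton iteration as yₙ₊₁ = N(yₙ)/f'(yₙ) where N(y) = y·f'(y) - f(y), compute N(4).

f'(y) = 6y + 7.
N(y) = y·f'(y) - f(y) = y·(6y + 7) - (3y^2 + 7y + 7) = 3y^2 - 7.
N(4) = 41.

41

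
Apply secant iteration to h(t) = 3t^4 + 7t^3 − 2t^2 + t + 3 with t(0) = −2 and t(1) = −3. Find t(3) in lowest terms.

−404763/164399

h(−2) = −15, h(−3) = 36. t(2) = (−3) − 36·((−3) − (−2))/(36 − (−15)) = −39/17.
h(−3) = 36, h(−39/17) = −938820/83521. t(3) = (−39/17) − (−938820/83521)·((−39/17) − (−3))/((−938820/83521) − 36) = −404763/164399.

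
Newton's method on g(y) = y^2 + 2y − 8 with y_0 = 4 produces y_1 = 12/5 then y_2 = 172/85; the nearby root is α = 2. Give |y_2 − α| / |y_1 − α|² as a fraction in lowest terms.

5/34

y_1 − α = 12/5 − 2 = 2/5, so |y_1 − α| = 2/5.
y_2 − α = 172/85 − 2 = 2/85, so |y_2 − α| = 2/85.
|y_1 − α|² = 4/25.
Ratio = (2/85) / (4/25) = 5/34.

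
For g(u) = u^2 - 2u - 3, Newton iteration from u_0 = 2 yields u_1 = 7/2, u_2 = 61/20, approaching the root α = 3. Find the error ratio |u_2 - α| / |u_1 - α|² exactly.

1/5

u_1 - α = 7/2 - 3 = 1/2, so |u_1 - α| = 1/2.
u_2 - α = 61/20 - 3 = 1/20, so |u_2 - α| = 1/20.
|u_1 - α|² = 1/4.
Ratio = (1/20) / (1/4) = 1/5.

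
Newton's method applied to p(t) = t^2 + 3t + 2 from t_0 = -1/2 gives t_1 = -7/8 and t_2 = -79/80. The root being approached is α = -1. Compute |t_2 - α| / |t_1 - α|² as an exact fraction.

4/5

t_1 - α = -7/8 - (-1) = -7/8 + 1 = 1/8, so |t_1 - α| = 1/8.
t_2 - α = -79/80 - (-1) = -79/80 + 1 = 1/80, so |t_2 - α| = 1/80.
|t_1 - α|² = 1/64.
Ratio = (1/80) / (1/64) = 4/5.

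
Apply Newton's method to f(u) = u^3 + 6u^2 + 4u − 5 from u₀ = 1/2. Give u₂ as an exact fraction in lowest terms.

f'(u) = 3u^2 + 12u + 4.
f(1/2) = −11/8, f'(1/2) = 43/4, so u₁ = (1/2) − (−11/8)/(43/4) = 27/43.
f(27/43) = 9922/79507, f'(27/43) = 23515/1849, so u₂ = (27/43) − (9922/79507)/(23515/1849) = 624983/1011145.

624983/1011145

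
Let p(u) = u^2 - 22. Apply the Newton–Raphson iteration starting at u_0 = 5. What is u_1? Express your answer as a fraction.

47/10

p'(u) = 2u.
p(5) = 3, p'(5) = 10, so u_1 = 5 - 3/10 = 47/10.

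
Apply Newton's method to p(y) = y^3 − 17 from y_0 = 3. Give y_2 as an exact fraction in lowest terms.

1050433/408321

p'(y) = 3y^2.
p(3) = 10, p'(3) = 27, so y_1 = 3 − 10/27 = 71/27.
p(71/27) = 23300/19683, p'(71/27) = 5041/243, so y_2 = (71/27) − (23300/19683)/(5041/243) = 1050433/408321.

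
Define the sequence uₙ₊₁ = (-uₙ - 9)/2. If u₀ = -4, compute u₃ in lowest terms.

u₁ = (-(-4) - 9)/2 = -5/2.
u₂ = (-(-5/2) - 9)/2 = -13/4.
u₃ = (-(-13/4) - 9)/2 = -23/8.

-23/8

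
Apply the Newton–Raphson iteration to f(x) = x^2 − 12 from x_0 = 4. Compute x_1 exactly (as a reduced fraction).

f'(x) = 2x.
f(4) = 4, f'(4) = 8, so x_1 = 4 − 4/8 = 7/2.

7/2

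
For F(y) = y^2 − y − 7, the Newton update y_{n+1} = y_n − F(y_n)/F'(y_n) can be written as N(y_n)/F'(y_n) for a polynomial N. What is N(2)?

11

F'(y) = 2y − 1.
N(y) = y·F'(y) − F(y) = y·(2y − 1) − (y^2 − y − 7) = y^2 + 7.
N(2) = 11.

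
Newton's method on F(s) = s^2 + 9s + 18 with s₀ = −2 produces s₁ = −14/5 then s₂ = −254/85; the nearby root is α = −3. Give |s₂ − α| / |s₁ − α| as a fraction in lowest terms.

1/17

s₁ − α = −14/5 − (−3) = −14/5 + 3 = 1/5, so |s₁ − α| = 1/5.
s₂ − α = −254/85 − (−3) = −254/85 + 3 = 1/85, so |s₂ − α| = 1/85.
Ratio = (1/85) / (1/5) = 1/17.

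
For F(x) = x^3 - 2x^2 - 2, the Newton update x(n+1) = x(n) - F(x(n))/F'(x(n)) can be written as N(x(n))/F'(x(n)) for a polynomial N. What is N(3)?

F'(x) = 3x^2 - 4x.
N(x) = x·F'(x) - F(x) = x·(3x^2 - 4x) - (x^3 - 2x^2 - 2) = 2x^3 - 2x^2 + 2.
N(3) = 38.

38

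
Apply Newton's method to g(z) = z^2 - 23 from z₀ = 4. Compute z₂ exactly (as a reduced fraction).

g'(z) = 2z.
g(4) = -7, g'(4) = 8, so z₁ = 4 - (-7)/8 = 39/8.
g(39/8) = 49/64, g'(39/8) = 39/4, so z₂ = (39/8) - (49/64)/(39/4) = 2993/624.

2993/624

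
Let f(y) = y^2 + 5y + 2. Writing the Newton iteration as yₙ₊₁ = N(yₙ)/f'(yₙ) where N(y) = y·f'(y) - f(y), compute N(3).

f'(y) = 2y + 5.
N(y) = y·f'(y) - f(y) = y·(2y + 5) - (y^2 + 5y + 2) = y^2 - 2.
N(3) = 7.

7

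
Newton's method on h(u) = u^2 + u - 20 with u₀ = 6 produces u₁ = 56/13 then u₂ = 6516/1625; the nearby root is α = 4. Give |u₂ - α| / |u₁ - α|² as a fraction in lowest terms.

u₁ - α = 56/13 - 4 = 4/13, so |u₁ - α| = 4/13.
u₂ - α = 6516/1625 - 4 = 16/1625, so |u₂ - α| = 16/1625.
|u₁ - α|² = 16/169.
Ratio = (16/1625) / (16/169) = 13/125.

13/125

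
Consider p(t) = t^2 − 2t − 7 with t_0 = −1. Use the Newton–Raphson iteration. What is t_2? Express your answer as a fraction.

−11/6

p'(t) = 2t − 2.
p(−1) = −4, p'(−1) = −4, so t_1 = (−1) − (−4)/(−4) = −2.
p(−2) = 1, p'(−2) = −6, so t_2 = (−2) − 1/(−6) = −11/6.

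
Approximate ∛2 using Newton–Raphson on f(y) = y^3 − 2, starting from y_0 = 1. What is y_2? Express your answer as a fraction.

91/72

f'(y) = 3y^2.
f(1) = −1, f'(1) = 3, so y_1 = 1 − (−1)/3 = 4/3.
f(4/3) = 10/27, f'(4/3) = 16/3, so y_2 = (4/3) − (10/27)/(16/3) = 91/72.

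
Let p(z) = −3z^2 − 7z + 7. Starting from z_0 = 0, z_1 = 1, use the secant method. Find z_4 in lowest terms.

1483/1963

p(0) = 7, p(1) = −3. z_2 = 1 − (−3)·(1 − 0)/((−3) − 7) = 7/10.
p(1) = −3, p(7/10) = 63/100. z_3 = (7/10) − (63/100)·((7/10) − 1)/((63/100) − (−3)) = 91/121.
p(7/10) = 63/100, p(91/121) = 567/14641. z_4 = (91/121) − (567/14641)·((91/121) − (7/10))/((567/14641) − (63/100)) = 1483/1963.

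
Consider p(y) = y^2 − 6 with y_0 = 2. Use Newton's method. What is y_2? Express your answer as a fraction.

49/20

p'(y) = 2y.
p(2) = −2, p'(2) = 4, so y_1 = 2 − (−2)/4 = 5/2.
p(5/2) = 1/4, p'(5/2) = 5, so y_2 = (5/2) − (1/4)/5 = 49/20.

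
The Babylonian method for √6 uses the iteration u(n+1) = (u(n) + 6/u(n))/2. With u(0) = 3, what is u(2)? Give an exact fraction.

u(1) = (3 + 6/3)/2 = 5/2.
u(2) = (5/2 + 6/(5/2))/2 = 49/20.

49/20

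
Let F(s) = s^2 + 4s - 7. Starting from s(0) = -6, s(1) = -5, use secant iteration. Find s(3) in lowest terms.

F(-6) = 5, F(-5) = -2. s(2) = (-5) - (-2)·((-5) - (-6))/((-2) - 5) = -37/7.
F(-5) = -2, F(-37/7) = -10/49. s(3) = (-37/7) - (-10/49)·((-37/7) - (-5))/((-10/49) - (-2)) = -117/22.

-117/22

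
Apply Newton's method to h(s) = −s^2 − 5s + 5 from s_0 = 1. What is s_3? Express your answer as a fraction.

h'(s) = −2s − 5.
h(1) = −1, h'(1) = −7, so s_1 = 1 − (−1)/(−7) = 6/7.
h(6/7) = −1/49, h'(6/7) = −47/7, so s_2 = (6/7) − (−1/49)/(−47/7) = 281/329.
h(281/329) = −1/108241, h'(281/329) = −2207/329, so s_3 = (281/329) − (−1/108241)/(−2207/329) = 620166/726103.

620166/726103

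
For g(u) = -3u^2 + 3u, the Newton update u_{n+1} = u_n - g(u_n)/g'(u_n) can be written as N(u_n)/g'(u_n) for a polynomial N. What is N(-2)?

-12

g'(u) = -6u + 3.
N(u) = u·g'(u) - g(u) = u·(-6u + 3) - (-3u^2 + 3u) = -3u^2.
N(-2) = -12.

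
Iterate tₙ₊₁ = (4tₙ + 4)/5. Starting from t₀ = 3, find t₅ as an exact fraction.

t₁ = (4·3 + 4)/5 = 16/5.
t₂ = (4·(16/5) + 4)/5 = 84/25.
t₃ = (4·(84/25) + 4)/5 = 436/125.
t₄ = (4·(436/125) + 4)/5 = 2244/625.
t₅ = (4·(2244/625) + 4)/5 = 11476/3125.

11476/3125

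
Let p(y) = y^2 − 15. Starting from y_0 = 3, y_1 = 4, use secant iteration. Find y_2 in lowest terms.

27/7

p(3) = −6, p(4) = 1. y_2 = 4 − 1·(4 − 3)/(1 − (−6)) = 27/7.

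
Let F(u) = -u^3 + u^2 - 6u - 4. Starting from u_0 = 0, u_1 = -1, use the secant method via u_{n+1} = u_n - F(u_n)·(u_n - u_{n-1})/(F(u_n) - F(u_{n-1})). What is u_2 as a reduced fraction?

F(0) = -4, F(-1) = 4. u_2 = (-1) - 4·((-1) - 0)/(4 - (-4)) = -1/2.

-1/2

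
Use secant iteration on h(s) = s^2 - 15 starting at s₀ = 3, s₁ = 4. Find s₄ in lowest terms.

1921/496

h(3) = -6, h(4) = 1. s₂ = 4 - 1·(4 - 3)/(1 - (-6)) = 27/7.
h(4) = 1, h(27/7) = -6/49. s₃ = (27/7) - (-6/49)·((27/7) - 4)/((-6/49) - 1) = 213/55.
h(27/7) = -6/49, h(213/55) = -6/3025. s₄ = (213/55) - (-6/3025)·((213/55) - (27/7))/((-6/3025) - (-6/49)) = 1921/496.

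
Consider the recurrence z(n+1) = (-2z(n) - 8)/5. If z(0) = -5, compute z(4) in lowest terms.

-776/625

z(1) = (-2·(-5) - 8)/5 = 2/5.
z(2) = (-2·(2/5) - 8)/5 = -44/25.
z(3) = (-2·(-44/25) - 8)/5 = -112/125.
z(4) = (-2·(-112/125) - 8)/5 = -776/625.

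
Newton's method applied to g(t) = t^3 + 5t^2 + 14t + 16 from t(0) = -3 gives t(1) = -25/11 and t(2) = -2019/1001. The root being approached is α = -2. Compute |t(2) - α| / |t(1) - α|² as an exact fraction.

t(1) - α = -25/11 - (-2) = -25/11 + 2 = -3/11, so |t(1) - α| = 3/11.
t(2) - α = -2019/1001 - (-2) = -2019/1001 + 2 = -17/1001, so |t(2) - α| = 17/1001.
|t(1) - α|² = 9/121.
Ratio = (17/1001) / (9/121) = 187/819.

187/819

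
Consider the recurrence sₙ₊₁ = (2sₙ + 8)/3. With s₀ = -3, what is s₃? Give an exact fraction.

128/27

s₁ = (2·(-3) + 8)/3 = 2/3.
s₂ = (2·(2/3) + 8)/3 = 28/9.
s₃ = (2·(28/9) + 8)/3 = 128/27.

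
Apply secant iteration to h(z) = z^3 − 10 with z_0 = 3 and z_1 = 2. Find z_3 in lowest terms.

h(3) = 17, h(2) = −2. z_2 = 2 − (−2)·(2 − 3)/((−2) − 17) = 40/19.
h(2) = −2, h(40/19) = −4590/6859. z_3 = (40/19) − (−4590/6859)·((40/19) − 2)/((−4590/6859) − (−2)) = 4925/2282.

4925/2282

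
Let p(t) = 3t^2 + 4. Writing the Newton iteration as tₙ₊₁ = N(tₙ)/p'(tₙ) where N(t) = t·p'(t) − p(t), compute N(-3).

p'(t) = 6t.
N(t) = t·p'(t) − p(t) = t·(6t) − (3t^2 + 4) = 3t^2 − 4.
N(-3) = 23.

23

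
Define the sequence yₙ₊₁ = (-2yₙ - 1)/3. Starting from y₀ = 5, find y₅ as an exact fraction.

-215/243

y₁ = (-2·5 - 1)/3 = -11/3.
y₂ = (-2·(-11/3) - 1)/3 = 19/9.
y₃ = (-2·(19/9) - 1)/3 = -47/27.
y₄ = (-2·(-47/27) - 1)/3 = 67/81.
y₅ = (-2·(67/81) - 1)/3 = -215/243.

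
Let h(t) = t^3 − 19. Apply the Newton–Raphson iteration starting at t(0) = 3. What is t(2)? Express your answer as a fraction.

1152011/431649

h'(t) = 3t^2.
h(3) = 8, h'(3) = 27, so t(1) = 3 − 8/27 = 73/27.
h(73/27) = 15040/19683, h'(73/27) = 5329/243, so t(2) = (73/27) − (15040/19683)/(5329/243) = 1152011/431649.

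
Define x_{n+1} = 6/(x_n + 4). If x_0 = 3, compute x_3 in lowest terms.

102/89

x_1 = 6/(3 + 4) = 6/7.
x_2 = 6/(6/7 + 4) = 21/17.
x_3 = 6/(21/17 + 4) = 102/89.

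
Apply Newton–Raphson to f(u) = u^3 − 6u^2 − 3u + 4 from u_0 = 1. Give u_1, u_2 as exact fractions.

u_1 = 2/3, u_2 = 164/261

f'(u) = 3u^2 − 12u − 3.
f(1) = −4, f'(1) = −12, so u_1 = 1 − (−4)/(−12) = 2/3.
f(2/3) = −10/27, f'(2/3) = −29/3, so u_2 = (2/3) − (−10/27)/(−29/3) = 164/261.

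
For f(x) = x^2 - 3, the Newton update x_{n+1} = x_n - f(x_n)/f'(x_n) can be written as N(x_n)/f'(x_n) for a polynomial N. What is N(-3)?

f'(x) = 2x.
N(x) = x·f'(x) - f(x) = x·(2x) - (x^2 - 3) = x^2 + 3.
N(-3) = 12.

12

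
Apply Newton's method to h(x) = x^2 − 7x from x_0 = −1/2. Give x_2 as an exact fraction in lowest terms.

h'(x) = 2x − 7.
h(−1/2) = 15/4, h'(−1/2) = −8, so x_1 = (−1/2) − (15/4)/(−8) = −1/32.
h(−1/32) = 225/1024, h'(−1/32) = −113/16, so x_2 = (−1/32) − (225/1024)/(−113/16) = −1/7232.

−1/7232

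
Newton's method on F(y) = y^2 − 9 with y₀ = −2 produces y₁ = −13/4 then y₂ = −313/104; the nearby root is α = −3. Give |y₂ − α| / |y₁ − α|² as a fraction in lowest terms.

y₁ − α = −13/4 − (−3) = −13/4 + 3 = −1/4, so |y₁ − α| = 1/4.
y₂ − α = −313/104 − (−3) = −313/104 + 3 = −1/104, so |y₂ − α| = 1/104.
|y₁ − α|² = 1/16.
Ratio = (1/104) / (1/16) = 2/13.

2/13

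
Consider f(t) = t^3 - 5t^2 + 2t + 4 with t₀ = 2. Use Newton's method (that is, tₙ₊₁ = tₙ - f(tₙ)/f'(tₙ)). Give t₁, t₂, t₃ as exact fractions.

f'(t) = 3t^2 - 10t + 2.
f(2) = -4, f'(2) = -6, so t₁ = 2 - (-4)/(-6) = 4/3.
f(4/3) = 4/27, f'(4/3) = -6, so t₂ = (4/3) - (4/27)/(-6) = 110/81.
f(110/81) = -316/531441, f'(110/81) = -13226/2187, so t₃ = (110/81) - (-316/531441)/(-13226/2187) = 2182132/1606959.

t₁ = 4/3, t₂ = 110/81, t₃ = 2182132/1606959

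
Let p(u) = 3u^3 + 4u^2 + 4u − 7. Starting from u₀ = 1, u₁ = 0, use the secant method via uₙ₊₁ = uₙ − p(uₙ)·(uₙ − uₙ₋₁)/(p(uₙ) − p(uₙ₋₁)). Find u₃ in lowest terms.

p(1) = 4, p(0) = −7. u₂ = 0 − (−7)·(0 − 1)/((−7) − 4) = 7/11.
p(0) = −7, p(7/11) = −2744/1331. u₃ = (7/11) − (−2744/1331)·((7/11) − 0)/((−2744/1331) − (−7)) = 847/939.

847/939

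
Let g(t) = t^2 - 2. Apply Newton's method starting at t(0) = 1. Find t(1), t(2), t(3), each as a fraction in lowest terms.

t(1) = 3/2, t(2) = 17/12, t(3) = 577/408

g'(t) = 2t.
g(1) = -1, g'(1) = 2, so t(1) = 1 - (-1)/2 = 3/2.
g(3/2) = 1/4, g'(3/2) = 3, so t(2) = (3/2) - (1/4)/3 = 17/12.
g(17/12) = 1/144, g'(17/12) = 17/6, so t(3) = (17/12) - (1/144)/(17/6) = 577/408.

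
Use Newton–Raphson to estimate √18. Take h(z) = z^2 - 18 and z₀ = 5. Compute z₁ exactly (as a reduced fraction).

43/10

h'(z) = 2z.
h(5) = 7, h'(5) = 10, so z₁ = 5 - 7/10 = 43/10.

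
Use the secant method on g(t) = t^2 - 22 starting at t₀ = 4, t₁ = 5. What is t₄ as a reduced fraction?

g(4) = -6, g(5) = 3. t₂ = 5 - 3·(5 - 4)/(3 - (-6)) = 14/3.
g(5) = 3, g(14/3) = -2/9. t₃ = (14/3) - (-2/9)·((14/3) - 5)/((-2/9) - 3) = 136/29.
g(14/3) = -2/9, g(136/29) = -6/841. t₄ = (136/29) - (-6/841)·((136/29) - (14/3))/((-6/841) - (-2/9)) = 1909/407.

1909/407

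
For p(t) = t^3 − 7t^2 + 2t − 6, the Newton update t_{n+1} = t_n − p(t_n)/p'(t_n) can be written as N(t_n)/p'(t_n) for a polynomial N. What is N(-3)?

p'(t) = 3t^2 − 14t + 2.
N(t) = t·p'(t) − p(t) = t·(3t^2 − 14t + 2) − (t^3 − 7t^2 + 2t − 6) = 2t^3 − 7t^2 + 6.
N(-3) = −111.

−111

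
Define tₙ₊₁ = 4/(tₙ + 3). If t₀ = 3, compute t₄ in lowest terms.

180/179

t₁ = 4/(3 + 3) = 2/3.
t₂ = 4/(2/3 + 3) = 12/11.
t₃ = 4/(12/11 + 3) = 44/45.
t₄ = 4/(44/45 + 3) = 180/179.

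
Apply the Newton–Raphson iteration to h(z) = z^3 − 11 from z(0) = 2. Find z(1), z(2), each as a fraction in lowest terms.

h'(z) = 3z^2.
h(2) = −3, h'(2) = 12, so z(1) = 2 − (−3)/12 = 9/4.
h(9/4) = 25/64, h'(9/4) = 243/16, so z(2) = (9/4) − (25/64)/(243/16) = 1081/486.

z(1) = 9/4, z(2) = 1081/486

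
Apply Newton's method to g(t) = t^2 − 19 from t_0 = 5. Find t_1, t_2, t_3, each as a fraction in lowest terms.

t_1 = 22/5, t_2 = 959/220, t_3 = 1839281/421960

g'(t) = 2t.
g(5) = 6, g'(5) = 10, so t_1 = 5 − 6/10 = 22/5.
g(22/5) = 9/25, g'(22/5) = 44/5, so t_2 = (22/5) − (9/25)/(44/5) = 959/220.
g(959/220) = 81/48400, g'(959/220) = 959/110, so t_3 = (959/220) − (81/48400)/(959/110) = 1839281/421960.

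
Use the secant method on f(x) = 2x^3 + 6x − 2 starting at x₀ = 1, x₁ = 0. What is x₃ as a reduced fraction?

f(1) = 6, f(0) = −2. x₂ = 0 − (−2)·(0 − 1)/((−2) − 6) = 1/4.
f(0) = −2, f(1/4) = −15/32. x₃ = (1/4) − (−15/32)·((1/4) − 0)/((−15/32) − (−2)) = 16/49.

16/49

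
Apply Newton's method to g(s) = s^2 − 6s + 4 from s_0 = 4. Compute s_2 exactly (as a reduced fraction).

g'(s) = 2s − 6.
g(4) = −4, g'(4) = 2, so s_1 = 4 − (−4)/2 = 6.
g(6) = 4, g'(6) = 6, so s_2 = 6 − 4/6 = 16/3.

16/3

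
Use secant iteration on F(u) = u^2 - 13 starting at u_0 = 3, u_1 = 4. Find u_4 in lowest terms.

F(3) = -4, F(4) = 3. u_2 = 4 - 3·(4 - 3)/(3 - (-4)) = 25/7.
F(4) = 3, F(25/7) = -12/49. u_3 = (25/7) - (-12/49)·((25/7) - 4)/((-12/49) - 3) = 191/53.
F(25/7) = -12/49, F(191/53) = -36/2809. u_4 = (191/53) - (-36/2809)·((191/53) - (25/7))/((-36/2809) - (-12/49)) = 4799/1331.

4799/1331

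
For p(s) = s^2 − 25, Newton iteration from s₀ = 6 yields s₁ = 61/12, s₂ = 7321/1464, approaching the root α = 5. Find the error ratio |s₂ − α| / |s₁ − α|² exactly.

6/61

s₁ − α = 61/12 − 5 = 1/12, so |s₁ − α| = 1/12.
s₂ − α = 7321/1464 − 5 = 1/1464, so |s₂ − α| = 1/1464.
|s₁ − α|² = 1/144.
Ratio = (1/1464) / (1/144) = 6/61.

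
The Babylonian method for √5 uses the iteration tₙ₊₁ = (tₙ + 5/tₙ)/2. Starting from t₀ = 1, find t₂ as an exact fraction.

7/3

t₁ = (1 + 5/1)/2 = 3.
t₂ = (3 + 5/3)/2 = 7/3.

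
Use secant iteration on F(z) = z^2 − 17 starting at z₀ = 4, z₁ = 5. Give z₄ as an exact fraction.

6263/1519

F(4) = −1, F(5) = 8. z₂ = 5 − 8·(5 − 4)/(8 − (−1)) = 37/9.
F(5) = 8, F(37/9) = −8/81. z₃ = (37/9) − (−8/81)·((37/9) − 5)/((−8/81) − 8) = 169/41.
F(37/9) = −8/81, F(169/41) = −16/1681. z₄ = (169/41) − (−16/1681)·((169/41) − (37/9))/((−16/1681) − (−8/81)) = 6263/1519.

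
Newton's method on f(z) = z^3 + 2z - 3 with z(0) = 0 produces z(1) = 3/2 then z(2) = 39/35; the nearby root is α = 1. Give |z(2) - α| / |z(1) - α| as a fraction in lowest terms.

8/35

z(1) - α = 3/2 - 1 = 1/2, so |z(1) - α| = 1/2.
z(2) - α = 39/35 - 1 = 4/35, so |z(2) - α| = 4/35.
Ratio = (4/35) / (1/2) = 8/35.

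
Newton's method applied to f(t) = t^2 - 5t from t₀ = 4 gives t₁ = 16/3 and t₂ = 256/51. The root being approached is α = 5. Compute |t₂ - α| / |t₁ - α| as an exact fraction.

t₁ - α = 16/3 - 5 = 1/3, so |t₁ - α| = 1/3.
t₂ - α = 256/51 - 5 = 1/51, so |t₂ - α| = 1/51.
Ratio = (1/51) / (1/3) = 1/17.

1/17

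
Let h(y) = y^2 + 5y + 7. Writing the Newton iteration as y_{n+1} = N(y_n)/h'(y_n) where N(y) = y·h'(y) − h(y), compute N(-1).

−6

h'(y) = 2y + 5.
N(y) = y·h'(y) − h(y) = y·(2y + 5) − (y^2 + 5y + 7) = y^2 − 7.
N(-1) = −6.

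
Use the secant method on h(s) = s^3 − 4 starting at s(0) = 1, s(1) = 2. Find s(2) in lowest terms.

10/7

h(1) = −3, h(2) = 4. s(2) = 2 − 4·(2 − 1)/(4 − (−3)) = 10/7.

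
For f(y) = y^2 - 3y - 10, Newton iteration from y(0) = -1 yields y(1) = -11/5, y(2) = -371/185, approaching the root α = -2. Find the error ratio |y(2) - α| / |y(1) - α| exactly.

y(1) - α = -11/5 - (-2) = -11/5 + 2 = -1/5, so |y(1) - α| = 1/5.
y(2) - α = -371/185 - (-2) = -371/185 + 2 = -1/185, so |y(2) - α| = 1/185.
Ratio = (1/185) / (1/5) = 1/37.

1/37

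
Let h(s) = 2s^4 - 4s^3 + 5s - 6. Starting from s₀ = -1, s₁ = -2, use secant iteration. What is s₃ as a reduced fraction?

h(-1) = -5, h(-2) = 48. s₂ = (-2) - 48·((-2) - (-1))/(48 - (-5)) = -58/53.
h(-2) = 48, h(-58/53) = -26520480/7890481. s₃ = (-58/53) - (-26520480/7890481)·((-58/53) - (-2))/((-26520480/7890481) - 48) = -9739886/8442991.

-9739886/8442991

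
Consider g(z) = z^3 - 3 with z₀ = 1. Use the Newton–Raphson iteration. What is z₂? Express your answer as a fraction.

331/225

g'(z) = 3z^2.
g(1) = -2, g'(1) = 3, so z₁ = 1 - (-2)/3 = 5/3.
g(5/3) = 44/27, g'(5/3) = 25/3, so z₂ = (5/3) - (44/27)/(25/3) = 331/225.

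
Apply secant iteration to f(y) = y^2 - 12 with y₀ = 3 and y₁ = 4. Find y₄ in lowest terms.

f(3) = -3, f(4) = 4. y₂ = 4 - 4·(4 - 3)/(4 - (-3)) = 24/7.
f(4) = 4, f(24/7) = -12/49. y₃ = (24/7) - (-12/49)·((24/7) - 4)/((-12/49) - 4) = 45/13.
f(24/7) = -12/49, f(45/13) = -3/169. y₄ = (45/13) - (-3/169)·((45/13) - (24/7))/((-3/169) - (-12/49)) = 724/209.

724/209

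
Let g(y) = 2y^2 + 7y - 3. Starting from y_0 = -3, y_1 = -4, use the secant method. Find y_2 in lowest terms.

-27/7

g(-3) = -6, g(-4) = 1. y_2 = (-4) - 1·((-4) - (-3))/(1 - (-6)) = -27/7.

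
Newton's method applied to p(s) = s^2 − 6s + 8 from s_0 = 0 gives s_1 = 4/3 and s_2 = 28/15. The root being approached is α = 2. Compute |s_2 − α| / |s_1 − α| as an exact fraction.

s_1 − α = 4/3 − 2 = −2/3, so |s_1 − α| = 2/3.
s_2 − α = 28/15 − 2 = −2/15, so |s_2 − α| = 2/15.
Ratio = (2/15) / (2/3) = 1/5.

1/5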